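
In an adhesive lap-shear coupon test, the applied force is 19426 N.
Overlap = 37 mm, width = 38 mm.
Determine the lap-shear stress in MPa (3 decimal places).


stress = F / (overlap * width)
= 19426 / (37 * 38)
= 13.817 MPa

13.817


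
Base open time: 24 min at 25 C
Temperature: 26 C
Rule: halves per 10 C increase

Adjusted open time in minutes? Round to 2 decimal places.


Acceleration = 2^((26-25)/10) = 1.0718
Open time = 24 / 1.0718 = 22.39 min

22.39


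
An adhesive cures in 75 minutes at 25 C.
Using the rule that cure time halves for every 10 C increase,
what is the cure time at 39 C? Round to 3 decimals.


Factor = 2^((39 - 25) / 10) = 2.6390
Cure time = 75 / 2.6390
= 28.420 minutes

28.420


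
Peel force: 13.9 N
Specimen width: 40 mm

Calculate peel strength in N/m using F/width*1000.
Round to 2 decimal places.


Peel strength = 13.9 / 40 * 1000 = 347.50 N/m

347.50


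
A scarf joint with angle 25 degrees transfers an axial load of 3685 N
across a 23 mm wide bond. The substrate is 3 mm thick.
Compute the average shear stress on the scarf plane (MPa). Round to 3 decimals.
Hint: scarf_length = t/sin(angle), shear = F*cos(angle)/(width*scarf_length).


scarf_length = 3 / sin(25 deg) = 7.0986 mm
cos(25 deg) = 0.906308
shear stress = 3685 * 0.906308 / (23 * 7.0986)
= 20.456 MPa

20.456


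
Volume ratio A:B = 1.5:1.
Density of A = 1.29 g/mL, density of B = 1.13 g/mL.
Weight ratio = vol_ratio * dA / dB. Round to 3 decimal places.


Wt ratio = 1.5 * 1.29 / 1.13
= 1.712

1.712


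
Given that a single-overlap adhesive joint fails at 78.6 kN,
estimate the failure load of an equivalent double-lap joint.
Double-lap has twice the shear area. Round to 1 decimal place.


Double-lap factor = 2
Expected load = 78.6 * 2 = 157.2 kN

157.2


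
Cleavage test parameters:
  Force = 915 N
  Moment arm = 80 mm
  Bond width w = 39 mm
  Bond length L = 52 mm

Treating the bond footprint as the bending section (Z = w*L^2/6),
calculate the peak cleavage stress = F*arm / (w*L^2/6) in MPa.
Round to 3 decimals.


M = 915 * 80 = 73200 N*mm
Z = 39 * 52^2 / 6 = 105456 / 6 mm^3
sigma = M / Z = 6 * 73200 / 105456 = 439200 / 105456
= 4.165 MPa

4.165


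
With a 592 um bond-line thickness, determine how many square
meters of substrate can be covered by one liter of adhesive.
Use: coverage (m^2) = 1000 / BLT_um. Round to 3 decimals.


Coverage = 1000 / 592 = 1.689 m^2

1.689


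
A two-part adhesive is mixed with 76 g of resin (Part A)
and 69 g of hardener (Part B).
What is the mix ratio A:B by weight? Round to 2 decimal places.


Mix ratio = mass_A / mass_B
= 76 / 69
= 1.10

1.10


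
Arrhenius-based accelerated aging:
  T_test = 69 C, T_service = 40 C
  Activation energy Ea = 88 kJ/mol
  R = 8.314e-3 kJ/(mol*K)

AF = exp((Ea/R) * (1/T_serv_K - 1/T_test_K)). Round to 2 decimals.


T_test_K = 342.15, T_serv_K = 313.15
AF = exp((88/8.314e-3) * (1/313.15 - 1/342.15))
= 17.55

17.55


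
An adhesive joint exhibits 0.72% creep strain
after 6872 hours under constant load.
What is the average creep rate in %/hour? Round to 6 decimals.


Creep rate = strain / time
= 0.72 / 6872
= 0.000105 %/h

0.000105


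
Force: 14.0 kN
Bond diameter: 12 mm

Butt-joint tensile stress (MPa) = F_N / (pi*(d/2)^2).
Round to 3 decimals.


F_N = 14.0 * 1000 = 14000.0 N
A = pi*(6.0)^2 = 113.0973 mm^2
stress = 14000.0 / 113.0973 = 123.787 MPa

123.787


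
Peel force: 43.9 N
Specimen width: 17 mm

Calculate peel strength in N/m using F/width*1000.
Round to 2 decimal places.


Peel strength = 43.9 / 17 * 1000 = 2582.35 N/m

2582.35


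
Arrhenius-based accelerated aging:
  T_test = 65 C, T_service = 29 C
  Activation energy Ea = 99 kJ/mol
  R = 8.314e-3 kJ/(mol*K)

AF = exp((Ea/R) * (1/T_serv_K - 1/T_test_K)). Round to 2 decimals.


T_test_K = 338.15, T_serv_K = 302.15
AF = exp((99/8.314e-3) * (1/302.15 - 1/338.15))
= 66.39

66.39


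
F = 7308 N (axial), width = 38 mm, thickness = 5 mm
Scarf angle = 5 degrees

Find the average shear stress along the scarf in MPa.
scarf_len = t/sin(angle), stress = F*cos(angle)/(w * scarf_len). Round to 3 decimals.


scarf_len = 5/sin(5 deg) = 57.3686
cos(5 deg) = 0.996195
stress = 7308*0.996195/(38*57.3686) = 3.340 MPa

3.340


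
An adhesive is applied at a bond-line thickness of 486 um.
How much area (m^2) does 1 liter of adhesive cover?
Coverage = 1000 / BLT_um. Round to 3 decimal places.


Coverage = 1000 / 486 = 2.058 m^2

2.058


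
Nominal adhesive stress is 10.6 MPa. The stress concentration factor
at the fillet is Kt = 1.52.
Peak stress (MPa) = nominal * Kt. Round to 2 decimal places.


Peak = 10.6 * 1.52 = 16.11 MPa

16.11


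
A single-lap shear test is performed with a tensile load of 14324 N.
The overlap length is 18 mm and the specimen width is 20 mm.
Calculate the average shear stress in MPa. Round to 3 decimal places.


Shear stress = F / (overlap * width)
= 14324 / (18 * 20)
= 14324 / 360
= 39.789 MPa

39.789


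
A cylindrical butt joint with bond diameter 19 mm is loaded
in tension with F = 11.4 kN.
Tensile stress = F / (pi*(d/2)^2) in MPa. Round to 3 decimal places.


Area = pi * (19/2)^2 = 283.5287 mm^2
Stress = 11.4*1000 / 283.5287
= 40.208 MPa

40.208


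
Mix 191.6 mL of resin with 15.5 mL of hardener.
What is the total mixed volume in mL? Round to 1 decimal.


Total = 191.6 + 15.5 = 207.1 mL

207.1


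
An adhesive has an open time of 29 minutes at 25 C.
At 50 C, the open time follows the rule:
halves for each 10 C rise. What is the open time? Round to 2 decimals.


Factor = 2^((50-25)/10) = 5.6569
Open time = 29 / 5.6569 = 5.13 min

5.13


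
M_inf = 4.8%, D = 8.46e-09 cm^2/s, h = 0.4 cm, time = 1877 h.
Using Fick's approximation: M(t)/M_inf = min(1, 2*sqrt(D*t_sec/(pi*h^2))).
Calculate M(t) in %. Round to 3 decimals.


t = 6757200 s
ratio = min(1, 2*sqrt(8.46e-09*6757200/(pi*0.1600)))
= 0.674472
M(t) = 4.8 * 0.674472 = 3.237%

3.237


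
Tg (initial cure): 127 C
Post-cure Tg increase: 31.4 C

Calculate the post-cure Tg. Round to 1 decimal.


Post-cure Tg = 127 + 31.4 = 158.4 C

158.4


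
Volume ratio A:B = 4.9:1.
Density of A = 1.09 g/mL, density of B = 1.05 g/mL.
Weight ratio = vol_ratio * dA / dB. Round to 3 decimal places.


Wt ratio = 4.9 * 1.09 / 1.05
= 5.087

5.087


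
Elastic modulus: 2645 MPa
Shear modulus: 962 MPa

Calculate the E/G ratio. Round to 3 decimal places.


E / G = 2645 / 962 = 2.749

2.749


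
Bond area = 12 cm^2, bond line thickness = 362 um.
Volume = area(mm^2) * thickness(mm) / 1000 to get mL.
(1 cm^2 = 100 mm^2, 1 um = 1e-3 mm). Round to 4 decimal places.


area_mm2 = 12 * 100 = 1200
blt_mm = 362 * 1e-3 = 0.362
vol_mm3 = 1200 * 0.362 = 434.4
vol_mL = 434.4 / 1000 = 0.4344 mL

0.4344


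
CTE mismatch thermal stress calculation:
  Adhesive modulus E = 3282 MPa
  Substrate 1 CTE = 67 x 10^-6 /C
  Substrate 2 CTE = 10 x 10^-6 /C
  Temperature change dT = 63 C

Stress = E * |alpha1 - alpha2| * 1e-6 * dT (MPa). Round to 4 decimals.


delta_alpha = |67 - 10| = 57 x 10^-6/C
Stress = 3282 * 57e-6 * 63
= 11.7857 MPa

11.7857


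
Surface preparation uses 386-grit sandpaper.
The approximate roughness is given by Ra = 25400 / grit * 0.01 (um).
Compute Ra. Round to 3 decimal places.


Ra = 25400 / 386 * 0.01
= 254 / 386
= 0.658 um

0.658


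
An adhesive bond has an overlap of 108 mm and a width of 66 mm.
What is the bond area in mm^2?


Bond area = overlap * width
= 108 * 66
= 7128 mm^2

7128


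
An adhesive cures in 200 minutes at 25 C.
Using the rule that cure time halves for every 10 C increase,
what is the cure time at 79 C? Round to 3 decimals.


Factor = 2^((79 - 25) / 10) = 42.2243
Cure time = 200 / 42.2243
= 4.737 minutes

4.737


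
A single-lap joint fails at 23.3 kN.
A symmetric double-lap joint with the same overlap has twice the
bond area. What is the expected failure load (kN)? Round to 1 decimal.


Double-lap load = 2 * 23.3 = 46.6 kN

46.6


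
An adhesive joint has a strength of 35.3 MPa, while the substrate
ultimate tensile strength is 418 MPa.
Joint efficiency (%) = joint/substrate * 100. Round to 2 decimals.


Efficiency = 35.3 / 418 * 100
= 8.44%

8.44


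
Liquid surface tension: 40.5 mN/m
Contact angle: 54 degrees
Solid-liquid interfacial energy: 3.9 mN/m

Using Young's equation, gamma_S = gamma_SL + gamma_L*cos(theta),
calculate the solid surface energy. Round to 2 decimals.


gamma_S = 3.9 + 40.5 * cos(54)
= 27.71 mN/m

27.71


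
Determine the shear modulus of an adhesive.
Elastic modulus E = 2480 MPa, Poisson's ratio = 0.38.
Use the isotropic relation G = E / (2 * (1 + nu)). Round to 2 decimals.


G = 2480 / (2*(1+0.38)) = 2480 / 2.76
= 898.55 MPa

898.55


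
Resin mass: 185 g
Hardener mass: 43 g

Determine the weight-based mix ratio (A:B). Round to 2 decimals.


Ratio = 185 / 43 = 4.30

4.30


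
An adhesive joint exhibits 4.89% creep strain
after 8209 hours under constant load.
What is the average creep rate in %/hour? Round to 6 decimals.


Creep rate = strain / time
= 4.89 / 8209
= 0.000596 %/h

0.000596


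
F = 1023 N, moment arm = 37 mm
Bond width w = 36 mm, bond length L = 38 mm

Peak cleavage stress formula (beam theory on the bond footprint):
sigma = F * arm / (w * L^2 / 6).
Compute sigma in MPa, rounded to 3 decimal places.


sigma = (1023 * 37) / (36 * 1444 / 6)
= 37851 * 6 / 51984
= 227106 / 51984
= 4.369 MPa

4.369


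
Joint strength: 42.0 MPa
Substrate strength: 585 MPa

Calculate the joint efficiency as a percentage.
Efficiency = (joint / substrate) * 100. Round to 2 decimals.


Efficiency = (42.0 / 585) * 100 = 7.18%

7.18


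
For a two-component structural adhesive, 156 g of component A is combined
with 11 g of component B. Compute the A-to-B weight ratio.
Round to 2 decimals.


Weight ratio A:B = 156 / 11
= 14.18

14.18


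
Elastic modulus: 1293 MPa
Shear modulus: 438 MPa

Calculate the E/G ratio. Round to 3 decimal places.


E / G = 1293 / 438 = 2.952

2.952


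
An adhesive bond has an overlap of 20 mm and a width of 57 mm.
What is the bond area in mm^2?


Bond area = overlap * width
= 20 * 57
= 1140 mm^2

1140


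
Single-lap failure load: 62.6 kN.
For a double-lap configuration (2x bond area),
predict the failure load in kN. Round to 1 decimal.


Failure load = 62.6 * 2 = 125.2 kN

125.2


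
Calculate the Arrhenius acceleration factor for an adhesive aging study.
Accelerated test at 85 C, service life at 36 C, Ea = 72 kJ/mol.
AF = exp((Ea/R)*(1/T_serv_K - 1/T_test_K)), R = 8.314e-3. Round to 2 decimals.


T_test = 358.15 K, T_serv = 309.15 K
Ea/R = 72 / 0.008314 = 8660.09
AF = exp(8660.09 * (1/309.15 - 1/358.15))
= 46.18

46.18


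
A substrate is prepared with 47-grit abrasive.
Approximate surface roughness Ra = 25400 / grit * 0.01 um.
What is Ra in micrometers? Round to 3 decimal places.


Ra = 25400 / 47 * 0.01 = 5.404 um

5.404


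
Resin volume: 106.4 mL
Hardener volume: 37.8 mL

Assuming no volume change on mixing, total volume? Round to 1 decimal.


V_total = 106.4 + 37.8 = 144.2 mL

144.2


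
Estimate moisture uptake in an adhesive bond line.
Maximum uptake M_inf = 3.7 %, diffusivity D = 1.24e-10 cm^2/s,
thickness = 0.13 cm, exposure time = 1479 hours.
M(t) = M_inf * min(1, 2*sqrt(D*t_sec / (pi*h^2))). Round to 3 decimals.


Convert time: 1479 h = 5324400 s
ratio = min(1, 2*sqrt(1.24e-10*5324400/(pi*0.13^2)))
= 0.223027
M(t) = 3.7 * 0.223027 = 0.825%

0.825


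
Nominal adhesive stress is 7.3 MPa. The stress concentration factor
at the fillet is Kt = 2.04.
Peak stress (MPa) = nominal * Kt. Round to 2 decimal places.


Peak = 7.3 * 2.04 = 14.89 MPa

14.89


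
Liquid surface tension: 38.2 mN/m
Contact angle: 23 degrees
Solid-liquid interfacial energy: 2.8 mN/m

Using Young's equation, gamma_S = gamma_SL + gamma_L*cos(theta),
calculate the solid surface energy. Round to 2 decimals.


gamma_S = 2.8 + 38.2 * cos(23)
= 37.96 mN/m

37.96


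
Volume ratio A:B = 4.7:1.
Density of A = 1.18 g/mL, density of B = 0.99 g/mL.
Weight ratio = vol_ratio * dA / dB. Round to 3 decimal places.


Wt ratio = 4.7 * 1.18 / 0.99
= 5.602

5.602


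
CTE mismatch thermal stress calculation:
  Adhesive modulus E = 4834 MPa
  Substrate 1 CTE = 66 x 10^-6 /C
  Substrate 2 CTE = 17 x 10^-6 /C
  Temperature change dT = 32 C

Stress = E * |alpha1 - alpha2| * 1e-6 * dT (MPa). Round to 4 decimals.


delta_alpha = |66 - 17| = 49 x 10^-6/C
Stress = 4834 * 49e-6 * 32
= 7.5797 MPa

7.5797


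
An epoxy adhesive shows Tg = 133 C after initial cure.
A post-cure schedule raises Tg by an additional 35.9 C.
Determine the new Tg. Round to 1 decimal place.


New Tg = 133 + 35.9
= 168.9 C

168.9


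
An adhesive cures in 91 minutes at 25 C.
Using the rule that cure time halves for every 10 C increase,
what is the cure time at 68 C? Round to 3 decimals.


Factor = 2^((68 - 25) / 10) = 19.6983
Cure time = 91 / 19.6983
= 4.620 minutes

4.620


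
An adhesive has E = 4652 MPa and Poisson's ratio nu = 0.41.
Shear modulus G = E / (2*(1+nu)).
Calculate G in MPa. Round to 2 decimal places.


G = 4652 / (2*(1+0.41))
= 4652 / 2.82
= 1649.65 MPa

1649.65


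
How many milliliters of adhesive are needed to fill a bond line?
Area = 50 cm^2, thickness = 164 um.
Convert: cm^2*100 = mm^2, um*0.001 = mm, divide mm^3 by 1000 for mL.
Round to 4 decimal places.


= (50 * 100) * (164 * 0.001) / 1000
= 0.8200 mL

0.8200


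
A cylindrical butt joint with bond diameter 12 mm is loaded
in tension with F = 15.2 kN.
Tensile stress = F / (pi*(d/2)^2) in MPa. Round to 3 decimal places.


Area = pi * (12/2)^2 = 113.0973 mm^2
Stress = 15.2*1000 / 113.0973
= 134.398 MPa

134.398


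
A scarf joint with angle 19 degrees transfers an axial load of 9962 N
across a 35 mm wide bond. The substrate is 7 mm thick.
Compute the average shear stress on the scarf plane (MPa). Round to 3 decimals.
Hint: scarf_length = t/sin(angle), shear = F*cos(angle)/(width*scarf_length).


scarf_length = 7 / sin(19 deg) = 21.5009 mm
cos(19 deg) = 0.945519
shear stress = 9962 * 0.945519 / (35 * 21.5009)
= 12.517 MPa

12.517


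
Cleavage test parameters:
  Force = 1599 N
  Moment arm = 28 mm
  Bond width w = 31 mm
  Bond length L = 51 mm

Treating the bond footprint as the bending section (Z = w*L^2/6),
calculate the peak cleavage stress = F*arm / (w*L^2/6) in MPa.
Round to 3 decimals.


M = 1599 * 28 = 44772 N*mm
Z = 31 * 51^2 / 6 = 80631 / 6 mm^3
sigma = M / Z = 6 * 44772 / 80631 = 268632 / 80631
= 3.332 MPa

3.332


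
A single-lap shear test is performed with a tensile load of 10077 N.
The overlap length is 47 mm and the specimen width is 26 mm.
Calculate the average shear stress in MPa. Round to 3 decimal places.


Shear stress = F / (overlap * width)
= 10077 / (47 * 26)
= 10077 / 1222
= 8.246 MPa

8.246


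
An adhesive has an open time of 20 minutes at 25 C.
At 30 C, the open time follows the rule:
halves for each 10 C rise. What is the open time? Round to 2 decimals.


Factor = 2^((30-25)/10) = 1.4142
Open time = 20 / 1.4142 = 14.14 min

14.14


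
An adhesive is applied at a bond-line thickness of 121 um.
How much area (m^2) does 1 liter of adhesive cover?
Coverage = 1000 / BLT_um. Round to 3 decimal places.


Coverage = 1000 / 121 = 8.264 m^2

8.264


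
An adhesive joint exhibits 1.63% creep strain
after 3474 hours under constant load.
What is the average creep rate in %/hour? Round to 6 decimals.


Creep rate = strain / time
= 1.63 / 3474
= 0.000469 %/h

0.000469


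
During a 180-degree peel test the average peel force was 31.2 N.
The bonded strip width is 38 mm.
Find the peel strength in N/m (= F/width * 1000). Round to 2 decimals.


Peel strength = F/width * 1000
= 31.2 / 38 * 1000
= 821.05 N/m

821.05


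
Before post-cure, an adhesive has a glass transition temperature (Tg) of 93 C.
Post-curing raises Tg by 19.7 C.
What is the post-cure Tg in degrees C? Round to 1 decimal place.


Tg_post = Tg_base + delta_Tg
= 93 + 19.7
= 112.7 C

112.7


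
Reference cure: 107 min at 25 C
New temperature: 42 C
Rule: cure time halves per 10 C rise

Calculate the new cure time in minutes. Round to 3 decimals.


factor = 2^((42-25)/10) = 3.2490
t_new = 107 / 3.2490 = 32.933 min

32.933


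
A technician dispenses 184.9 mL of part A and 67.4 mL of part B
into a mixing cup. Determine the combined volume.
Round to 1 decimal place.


Combined volume = 184.9 + 67.4
= 252.3 mL

252.3


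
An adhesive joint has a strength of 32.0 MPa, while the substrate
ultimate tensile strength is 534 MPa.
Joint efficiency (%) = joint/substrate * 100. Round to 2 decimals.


Efficiency = 32.0 / 534 * 100
= 5.99%

5.99


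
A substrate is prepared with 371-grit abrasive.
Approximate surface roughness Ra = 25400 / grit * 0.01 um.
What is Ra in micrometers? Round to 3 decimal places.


Ra = 25400 / 371 * 0.01 = 0.685 um

0.685


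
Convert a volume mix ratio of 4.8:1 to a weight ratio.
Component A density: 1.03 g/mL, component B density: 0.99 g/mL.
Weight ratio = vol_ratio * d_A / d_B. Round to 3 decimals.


= 4.8 * 1.03 / 0.99 = 4.994

4.994


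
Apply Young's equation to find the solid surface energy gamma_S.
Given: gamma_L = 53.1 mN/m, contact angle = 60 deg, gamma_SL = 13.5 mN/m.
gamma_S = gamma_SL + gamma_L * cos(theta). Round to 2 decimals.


theta_rad = 60 * pi/180 = 1.047198
gamma_S = 13.5 + 53.1 * cos(1.047198)
= 40.05 mN/m

40.05


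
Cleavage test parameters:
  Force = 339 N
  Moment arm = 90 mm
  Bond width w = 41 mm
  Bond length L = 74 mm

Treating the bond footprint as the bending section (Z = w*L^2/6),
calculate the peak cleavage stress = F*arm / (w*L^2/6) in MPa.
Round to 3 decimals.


M = 339 * 90 = 30510 N*mm
Z = 41 * 74^2 / 6 = 224516 / 6 mm^3
sigma = M / Z = 6 * 30510 / 224516 = 183060 / 224516
= 0.815 MPa

0.815


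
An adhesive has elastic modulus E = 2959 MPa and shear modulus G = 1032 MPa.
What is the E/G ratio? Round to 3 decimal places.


E/G = 2959 / 1032 = 2.867

2.867


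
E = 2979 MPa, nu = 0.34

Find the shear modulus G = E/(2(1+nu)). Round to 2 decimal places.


G = 2979 / (2 * 1.34)
= 1111.57 MPa

1111.57


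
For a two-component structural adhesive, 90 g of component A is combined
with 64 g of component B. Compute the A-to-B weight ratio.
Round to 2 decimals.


Weight ratio A:B = 90 / 64
= 1.41

1.41


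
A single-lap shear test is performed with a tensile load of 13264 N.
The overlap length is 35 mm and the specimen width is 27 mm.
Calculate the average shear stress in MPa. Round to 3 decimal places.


Shear stress = F / (overlap * width)
= 13264 / (35 * 27)
= 13264 / 945
= 14.036 MPa

14.036


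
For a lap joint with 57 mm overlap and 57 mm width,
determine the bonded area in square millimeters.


Area = 57 * 57 = 3249 mm^2

3249


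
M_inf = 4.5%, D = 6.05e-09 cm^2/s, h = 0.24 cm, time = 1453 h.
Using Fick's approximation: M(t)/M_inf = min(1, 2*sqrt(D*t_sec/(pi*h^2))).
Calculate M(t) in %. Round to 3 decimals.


t = 5230800 s
ratio = min(1, 2*sqrt(6.05e-09*5230800/(pi*0.0576)))
= 0.836384
M(t) = 4.5 * 0.836384 = 3.764%

3.764


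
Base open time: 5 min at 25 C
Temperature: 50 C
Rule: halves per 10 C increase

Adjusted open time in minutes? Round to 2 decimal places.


Acceleration = 2^((50-25)/10) = 5.6569
Open time = 5 / 5.6569 = 0.88 min

0.88


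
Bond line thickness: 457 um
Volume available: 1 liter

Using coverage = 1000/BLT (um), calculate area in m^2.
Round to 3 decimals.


1 L = 1e6 mm^3, thickness = 457 um = 0.457 mm
Area = 1e6 / 0.457 mm^2 = (1e6 / 0.457) / 1e6 m^2 = 1000 / 457 m^2
= 2.188 m^2

2.188


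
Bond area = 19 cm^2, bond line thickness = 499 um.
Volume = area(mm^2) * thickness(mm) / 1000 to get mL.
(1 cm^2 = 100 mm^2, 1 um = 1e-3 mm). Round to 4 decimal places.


area_mm2 = 19 * 100 = 1900
blt_mm = 499 * 1e-3 = 0.499
vol_mm3 = 1900 * 0.499 = 948.1
vol_mL = 948.1 / 1000 = 0.9481 mL

0.9481


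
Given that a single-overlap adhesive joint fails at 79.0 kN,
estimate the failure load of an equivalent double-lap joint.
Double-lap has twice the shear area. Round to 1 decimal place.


Double-lap factor = 2
Expected load = 79.0 * 2 = 158.0 kN

158.0


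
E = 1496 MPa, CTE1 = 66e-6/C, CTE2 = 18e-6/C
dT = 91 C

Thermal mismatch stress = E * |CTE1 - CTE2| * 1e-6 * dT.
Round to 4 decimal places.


= 1496 * 48e-6 * 91
= 6.5345 MPa

6.5345


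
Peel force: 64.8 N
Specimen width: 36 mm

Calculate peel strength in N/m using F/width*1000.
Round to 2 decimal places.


Peel strength = 64.8 / 36 * 1000 = 1800.00 N/m

1800.00


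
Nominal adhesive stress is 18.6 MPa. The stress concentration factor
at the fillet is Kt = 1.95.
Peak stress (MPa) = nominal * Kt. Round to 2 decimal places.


Peak = 18.6 * 1.95 = 36.27 MPa

36.27


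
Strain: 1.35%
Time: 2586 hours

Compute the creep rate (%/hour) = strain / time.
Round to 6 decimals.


Creep rate = 1.35 / 2586
= 0.000522 %/h

0.000522


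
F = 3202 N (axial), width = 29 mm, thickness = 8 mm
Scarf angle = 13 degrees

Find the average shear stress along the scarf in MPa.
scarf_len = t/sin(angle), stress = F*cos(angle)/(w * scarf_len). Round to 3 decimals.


scarf_len = 8/sin(13 deg) = 35.5633
cos(13 deg) = 0.974370
stress = 3202*0.974370/(29*35.5633) = 3.025 MPa

3.025


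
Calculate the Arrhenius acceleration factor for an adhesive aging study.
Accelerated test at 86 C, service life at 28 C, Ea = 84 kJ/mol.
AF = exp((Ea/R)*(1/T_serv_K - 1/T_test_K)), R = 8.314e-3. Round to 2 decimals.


T_test = 359.15 K, T_serv = 301.15 K
Ea/R = 84 / 0.008314 = 10103.44
AF = exp(10103.44 * (1/301.15 - 1/359.15))
= 225.43

225.43


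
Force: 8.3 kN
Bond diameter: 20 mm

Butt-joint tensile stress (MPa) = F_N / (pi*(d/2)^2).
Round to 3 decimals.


F_N = 8.3 * 1000 = 8300.0 N
A = pi*(10.0)^2 = 314.1593 mm^2
stress = 8300.0 / 314.1593 = 26.420 MPa

26.420


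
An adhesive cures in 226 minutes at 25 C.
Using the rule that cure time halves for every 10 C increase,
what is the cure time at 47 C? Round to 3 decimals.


Factor = 2^((47 - 25) / 10) = 4.5948
Cure time = 226 / 4.5948
= 49.186 minutes

49.186


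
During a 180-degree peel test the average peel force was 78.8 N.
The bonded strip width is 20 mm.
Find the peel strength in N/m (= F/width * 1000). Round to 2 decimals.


Peel strength = F/width * 1000
= 78.8 / 20 * 1000
= 3940.00 N/m

3940.00


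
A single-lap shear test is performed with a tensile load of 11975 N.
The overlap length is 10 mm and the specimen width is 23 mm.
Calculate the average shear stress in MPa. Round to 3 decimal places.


Shear stress = F / (overlap * width)
= 11975 / (10 * 23)
= 11975 / 230
= 52.065 MPa

52.065


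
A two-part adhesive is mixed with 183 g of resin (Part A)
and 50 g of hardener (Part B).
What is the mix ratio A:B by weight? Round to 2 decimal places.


Mix ratio = mass_A / mass_B
= 183 / 50
= 3.66

3.66


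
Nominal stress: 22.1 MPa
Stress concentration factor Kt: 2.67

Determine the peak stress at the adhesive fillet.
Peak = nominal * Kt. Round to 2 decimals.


Peak stress = 22.1 * 2.67
= 59.01 MPa

59.01


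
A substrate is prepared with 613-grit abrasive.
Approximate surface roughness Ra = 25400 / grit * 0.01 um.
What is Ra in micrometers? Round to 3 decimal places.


Ra = 25400 / 613 * 0.01 = 0.414 um

0.414


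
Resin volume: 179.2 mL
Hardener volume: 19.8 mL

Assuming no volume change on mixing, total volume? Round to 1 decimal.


V_total = 179.2 + 19.8 = 199.0 mL

199.0


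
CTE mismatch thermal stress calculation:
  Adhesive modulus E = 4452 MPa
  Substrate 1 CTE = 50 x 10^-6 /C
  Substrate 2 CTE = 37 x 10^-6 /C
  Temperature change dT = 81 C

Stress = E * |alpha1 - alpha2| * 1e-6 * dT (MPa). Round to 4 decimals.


delta_alpha = |50 - 37| = 13 x 10^-6/C
Stress = 4452 * 13e-6 * 81
= 4.6880 MPa

4.6880


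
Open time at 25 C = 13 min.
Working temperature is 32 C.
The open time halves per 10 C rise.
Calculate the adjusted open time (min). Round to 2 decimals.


factor = 2^((32 - 25) / 10) = 1.6245
ot = 13 / 1.6245 = 8.00 min

8.00


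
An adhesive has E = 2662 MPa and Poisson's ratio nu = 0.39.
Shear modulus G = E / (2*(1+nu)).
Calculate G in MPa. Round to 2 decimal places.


G = 2662 / (2*(1+0.39))
= 2662 / 2.78
= 957.55 MPa

957.55


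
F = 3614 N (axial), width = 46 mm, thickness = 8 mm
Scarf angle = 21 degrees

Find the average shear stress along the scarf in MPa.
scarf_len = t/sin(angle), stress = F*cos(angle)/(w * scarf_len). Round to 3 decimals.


scarf_len = 8/sin(21 deg) = 22.3234
cos(21 deg) = 0.933580
stress = 3614*0.933580/(46*22.3234) = 3.286 MPa

3.286


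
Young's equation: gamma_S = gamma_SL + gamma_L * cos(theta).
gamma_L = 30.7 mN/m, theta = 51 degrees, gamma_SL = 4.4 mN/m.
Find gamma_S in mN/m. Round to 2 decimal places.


cos(51 deg) = 0.629320
gamma_S = 4.4 + 30.7 * 0.629320
= 23.72 mN/m

23.72


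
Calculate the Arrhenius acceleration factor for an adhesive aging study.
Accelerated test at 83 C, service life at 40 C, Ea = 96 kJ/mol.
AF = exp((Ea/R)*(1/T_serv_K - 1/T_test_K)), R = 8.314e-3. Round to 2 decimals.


T_test = 356.15 K, T_serv = 313.15 K
Ea/R = 96 / 0.008314 = 11546.79
AF = exp(11546.79 * (1/313.15 - 1/356.15))
= 85.79

85.79


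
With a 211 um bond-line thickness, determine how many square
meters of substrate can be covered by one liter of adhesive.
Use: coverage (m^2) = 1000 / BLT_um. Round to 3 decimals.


Coverage = 1000 / 211 = 4.739 m^2

4.739


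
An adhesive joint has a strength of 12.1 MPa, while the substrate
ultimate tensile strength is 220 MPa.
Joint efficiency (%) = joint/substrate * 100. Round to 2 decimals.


Efficiency = 12.1 / 220 * 100
= 5.50%

5.50


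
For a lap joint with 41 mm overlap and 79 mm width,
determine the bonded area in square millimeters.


Area = 41 * 79 = 3239 mm^2

3239


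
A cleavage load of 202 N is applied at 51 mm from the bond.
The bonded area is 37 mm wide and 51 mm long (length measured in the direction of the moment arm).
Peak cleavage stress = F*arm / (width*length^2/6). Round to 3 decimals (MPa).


Moment = 202 * 51 = 10302 N*mm
Section modulus = 37 * 2601 / 6 = 96237 / 6 mm^3
Stress = 10302 / (96237 / 6) = 61812 / 96237
= 0.642 MPa

0.642


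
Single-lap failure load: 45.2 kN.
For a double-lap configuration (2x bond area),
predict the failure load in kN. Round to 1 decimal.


Failure load = 45.2 * 2 = 90.4 kN

90.4


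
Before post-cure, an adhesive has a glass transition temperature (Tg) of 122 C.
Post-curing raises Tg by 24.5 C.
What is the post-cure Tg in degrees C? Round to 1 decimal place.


Tg_post = Tg_base + delta_Tg
= 122 + 24.5
= 146.5 C

146.5


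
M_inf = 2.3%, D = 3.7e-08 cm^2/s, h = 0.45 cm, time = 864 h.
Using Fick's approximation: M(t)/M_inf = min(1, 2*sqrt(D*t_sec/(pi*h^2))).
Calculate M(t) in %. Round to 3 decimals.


t = 3110400 s
ratio = min(1, 2*sqrt(3.7e-08*3110400/(pi*0.2025)))
= 0.850651
M(t) = 2.3 * 0.850651 = 1.956%

1.956


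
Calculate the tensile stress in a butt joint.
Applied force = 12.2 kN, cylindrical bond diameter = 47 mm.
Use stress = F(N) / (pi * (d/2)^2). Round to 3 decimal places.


A = pi * 23.5^2 = 1734.9445 mm^2
sigma = 12200.0 / 1734.9445 = 7.032 MPa

7.032


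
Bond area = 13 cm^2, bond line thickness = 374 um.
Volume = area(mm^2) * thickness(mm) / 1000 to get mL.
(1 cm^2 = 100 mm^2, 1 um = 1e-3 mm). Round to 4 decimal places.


area_mm2 = 13 * 100 = 1300
blt_mm = 374 * 1e-3 = 0.374
vol_mm3 = 1300 * 0.374 = 486.2
vol_mL = 486.2 / 1000 = 0.4862 mL

0.4862


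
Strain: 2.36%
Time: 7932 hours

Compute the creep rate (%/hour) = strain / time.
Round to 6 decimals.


Creep rate = 2.36 / 7932
= 0.000298 %/h

0.000298


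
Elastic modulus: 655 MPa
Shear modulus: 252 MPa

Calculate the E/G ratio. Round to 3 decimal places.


E / G = 655 / 252 = 2.599

2.599


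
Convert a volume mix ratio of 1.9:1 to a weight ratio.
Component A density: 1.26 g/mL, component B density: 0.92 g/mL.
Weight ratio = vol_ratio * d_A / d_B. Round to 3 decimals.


= 1.9 * 1.26 / 0.92 = 2.602

2.602


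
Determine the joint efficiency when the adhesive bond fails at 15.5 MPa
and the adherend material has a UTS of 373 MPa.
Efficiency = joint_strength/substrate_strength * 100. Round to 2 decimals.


Joint efficiency = 15.5 / 373 * 100
= 4.16%

4.16


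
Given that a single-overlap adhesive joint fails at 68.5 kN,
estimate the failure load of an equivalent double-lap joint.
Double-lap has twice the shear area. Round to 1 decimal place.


Double-lap factor = 2
Expected load = 68.5 * 2 = 137.0 kN

137.0


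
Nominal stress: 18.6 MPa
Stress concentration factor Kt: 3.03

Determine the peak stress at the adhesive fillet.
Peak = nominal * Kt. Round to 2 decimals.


Peak stress = 18.6 * 3.03
= 56.36 MPa

56.36


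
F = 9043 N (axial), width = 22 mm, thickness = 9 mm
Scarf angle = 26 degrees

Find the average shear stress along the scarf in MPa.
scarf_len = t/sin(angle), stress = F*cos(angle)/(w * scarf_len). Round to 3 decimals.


scarf_len = 9/sin(26 deg) = 20.5305
cos(26 deg) = 0.898794
stress = 9043*0.898794/(22*20.5305) = 17.995 MPa

17.995


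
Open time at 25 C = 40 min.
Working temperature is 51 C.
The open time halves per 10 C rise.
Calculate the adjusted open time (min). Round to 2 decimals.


factor = 2^((51 - 25) / 10) = 6.0629
ot = 40 / 6.0629 = 6.60 min

6.60


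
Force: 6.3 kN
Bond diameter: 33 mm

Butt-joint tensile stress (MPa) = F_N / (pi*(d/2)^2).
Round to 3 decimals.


F_N = 6.3 * 1000 = 6300.0 N
A = pi*(16.5)^2 = 855.2986 mm^2
stress = 6300.0 / 855.2986 = 7.366 MPa

7.366


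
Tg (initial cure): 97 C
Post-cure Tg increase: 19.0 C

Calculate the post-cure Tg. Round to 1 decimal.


Post-cure Tg = 97 + 19.0 = 116.0 C

116.0


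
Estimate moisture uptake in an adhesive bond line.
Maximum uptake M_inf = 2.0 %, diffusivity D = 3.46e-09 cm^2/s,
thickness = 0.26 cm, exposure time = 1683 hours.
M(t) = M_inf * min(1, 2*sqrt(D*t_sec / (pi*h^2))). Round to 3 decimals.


Convert time: 1683 h = 6058800 s
ratio = min(1, 2*sqrt(3.46e-09*6058800/(pi*0.26^2)))
= 0.628367
M(t) = 2.0 * 0.628367 = 1.257%

1.257


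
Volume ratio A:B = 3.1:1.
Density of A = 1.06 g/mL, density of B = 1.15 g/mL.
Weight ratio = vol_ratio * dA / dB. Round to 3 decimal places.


Wt ratio = 3.1 * 1.06 / 1.15
= 2.857

2.857


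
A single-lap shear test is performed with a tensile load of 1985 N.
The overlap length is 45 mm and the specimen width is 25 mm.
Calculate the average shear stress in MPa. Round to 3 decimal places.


Shear stress = F / (overlap * width)
= 1985 / (45 * 25)
= 1985 / 1125
= 1.764 MPa

1.764


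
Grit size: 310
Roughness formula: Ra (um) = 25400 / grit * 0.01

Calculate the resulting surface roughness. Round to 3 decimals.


Ra = 25400 / 310 * 0.01
= 0.819 um

0.819


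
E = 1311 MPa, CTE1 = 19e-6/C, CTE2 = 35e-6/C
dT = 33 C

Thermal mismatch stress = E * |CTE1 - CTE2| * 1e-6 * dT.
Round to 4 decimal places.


= 1311 * 16e-6 * 33
= 0.6922 MPa

0.6922


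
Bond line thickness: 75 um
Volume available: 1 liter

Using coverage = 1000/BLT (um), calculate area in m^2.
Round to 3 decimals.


1 L = 1e6 mm^3, thickness = 75 um = 0.075 mm
Area = 1e6 / 0.075 mm^2 = (1e6 / 0.075) / 1e6 m^2 = 1000 / 75 m^2
= 13.333 m^2

13.333


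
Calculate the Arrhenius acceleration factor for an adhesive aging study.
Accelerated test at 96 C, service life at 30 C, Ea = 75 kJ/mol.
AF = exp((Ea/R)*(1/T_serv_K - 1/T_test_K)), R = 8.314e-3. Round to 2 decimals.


T_test = 369.15 K, T_serv = 303.15 K
Ea/R = 75 / 0.008314 = 9020.93
AF = exp(9020.93 * (1/303.15 - 1/369.15))
= 204.44

204.44


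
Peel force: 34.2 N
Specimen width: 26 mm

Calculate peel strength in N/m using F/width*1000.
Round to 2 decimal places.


Peel strength = 34.2 / 26 * 1000 = 1315.38 N/m

1315.38


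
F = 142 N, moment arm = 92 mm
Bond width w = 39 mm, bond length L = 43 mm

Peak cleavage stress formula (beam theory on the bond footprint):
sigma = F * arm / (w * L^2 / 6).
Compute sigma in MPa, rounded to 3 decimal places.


sigma = (142 * 92) / (39 * 1849 / 6)
= 13064 * 6 / 72111
= 78384 / 72111
= 1.087 MPa

1.087


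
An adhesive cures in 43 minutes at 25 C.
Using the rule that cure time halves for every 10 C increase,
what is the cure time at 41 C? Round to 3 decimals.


Factor = 2^((41 - 25) / 10) = 3.0314
Cure time = 43 / 3.0314
= 14.185 minutes

14.185


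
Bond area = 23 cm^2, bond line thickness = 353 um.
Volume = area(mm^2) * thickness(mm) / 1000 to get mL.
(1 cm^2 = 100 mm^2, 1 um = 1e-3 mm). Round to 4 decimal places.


area_mm2 = 23 * 100 = 2300
blt_mm = 353 * 1e-3 = 0.353
vol_mm3 = 2300 * 0.353 = 811.9
vol_mL = 811.9 / 1000 = 0.8119 mL

0.8119


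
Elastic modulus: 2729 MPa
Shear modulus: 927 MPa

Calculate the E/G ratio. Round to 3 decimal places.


E / G = 2729 / 927 = 2.944

2.944


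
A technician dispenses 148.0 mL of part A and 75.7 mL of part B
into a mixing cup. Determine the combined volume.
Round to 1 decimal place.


Combined volume = 148.0 + 75.7
= 223.7 mL

223.7


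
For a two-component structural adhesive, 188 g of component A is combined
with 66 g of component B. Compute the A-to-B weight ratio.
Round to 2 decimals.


Weight ratio A:B = 188 / 66
= 2.85

2.85


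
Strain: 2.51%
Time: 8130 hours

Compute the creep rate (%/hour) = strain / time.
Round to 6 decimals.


Creep rate = 2.51 / 8130
= 0.000309 %/h

0.000309


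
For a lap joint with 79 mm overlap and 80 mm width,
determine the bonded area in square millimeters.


Area = 79 * 80 = 6320 mm^2

6320


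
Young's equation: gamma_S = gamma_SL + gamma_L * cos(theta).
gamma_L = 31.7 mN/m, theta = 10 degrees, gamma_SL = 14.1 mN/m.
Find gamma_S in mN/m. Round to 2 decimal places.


cos(10 deg) = 0.984808
gamma_S = 14.1 + 31.7 * 0.984808
= 45.32 mN/m

45.32


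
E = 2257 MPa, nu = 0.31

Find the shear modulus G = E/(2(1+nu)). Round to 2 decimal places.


G = 2257 / (2 * 1.31)
= 861.45 MPa

861.45


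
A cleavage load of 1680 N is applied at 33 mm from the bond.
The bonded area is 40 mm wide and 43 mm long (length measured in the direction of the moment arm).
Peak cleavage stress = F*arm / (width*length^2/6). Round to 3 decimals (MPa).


Moment = 1680 * 33 = 55440 N*mm
Section modulus = 40 * 1849 / 6 = 73960 / 6 mm^3
Stress = 55440 / (73960 / 6) = 332640 / 73960
= 4.498 MPa

4.498


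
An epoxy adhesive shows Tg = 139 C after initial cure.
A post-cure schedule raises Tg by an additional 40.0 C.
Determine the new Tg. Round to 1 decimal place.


New Tg = 139 + 40.0
= 179.0 C

179.0


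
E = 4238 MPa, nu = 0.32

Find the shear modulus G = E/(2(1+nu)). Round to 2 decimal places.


G = 4238 / (2 * 1.32)
= 1605.30 MPa

1605.30


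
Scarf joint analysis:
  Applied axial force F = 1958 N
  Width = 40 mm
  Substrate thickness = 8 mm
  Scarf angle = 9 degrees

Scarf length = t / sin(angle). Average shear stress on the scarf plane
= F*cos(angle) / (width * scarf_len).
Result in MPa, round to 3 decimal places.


Scarf length = 8 / sin(9 deg) = 51.1396 mm
cos(9 deg) = 0.987688
Shear = 1958 * 0.987688 / (40 * 51.1396)
= 0.945 MPa

0.945


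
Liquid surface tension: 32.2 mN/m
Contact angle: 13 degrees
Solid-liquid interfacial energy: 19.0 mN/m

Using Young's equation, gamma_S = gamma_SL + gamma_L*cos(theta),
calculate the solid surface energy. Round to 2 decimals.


gamma_S = 19.0 + 32.2 * cos(13)
= 50.37 mN/m

50.37


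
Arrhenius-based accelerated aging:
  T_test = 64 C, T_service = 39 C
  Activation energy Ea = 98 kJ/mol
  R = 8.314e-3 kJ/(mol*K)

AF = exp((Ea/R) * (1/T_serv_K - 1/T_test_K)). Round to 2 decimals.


T_test_K = 337.15, T_serv_K = 312.15
AF = exp((98/8.314e-3) * (1/312.15 - 1/337.15))
= 16.45

16.45


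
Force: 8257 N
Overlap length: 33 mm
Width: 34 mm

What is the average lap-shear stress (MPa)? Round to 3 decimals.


Average shear stress = F / (overlap * width)
= 8257 / (33 * 34)
= 7.359 MPa

7.359


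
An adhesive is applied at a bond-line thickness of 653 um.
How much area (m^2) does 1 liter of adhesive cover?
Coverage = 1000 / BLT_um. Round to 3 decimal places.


Coverage = 1000 / 653 = 1.531 m^2

1.531


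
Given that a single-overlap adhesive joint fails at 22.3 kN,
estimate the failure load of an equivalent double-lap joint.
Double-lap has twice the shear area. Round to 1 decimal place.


Double-lap factor = 2
Expected load = 22.3 * 2 = 44.6 kN

44.6


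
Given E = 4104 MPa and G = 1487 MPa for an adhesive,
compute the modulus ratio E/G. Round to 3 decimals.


E/G ratio = 4104 / 1487 = 2.760

2.760


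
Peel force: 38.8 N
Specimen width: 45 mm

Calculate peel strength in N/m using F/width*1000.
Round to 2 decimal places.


Peel strength = 38.8 / 45 * 1000 = 862.22 N/m

862.22


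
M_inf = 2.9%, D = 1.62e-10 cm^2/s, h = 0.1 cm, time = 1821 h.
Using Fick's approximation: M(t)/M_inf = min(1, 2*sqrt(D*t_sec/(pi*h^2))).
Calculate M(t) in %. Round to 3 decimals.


t = 6555600 s
ratio = min(1, 2*sqrt(1.62e-10*6555600/(pi*0.0100)))
= 0.367721
M(t) = 2.9 * 0.367721 = 1.066%

1.066


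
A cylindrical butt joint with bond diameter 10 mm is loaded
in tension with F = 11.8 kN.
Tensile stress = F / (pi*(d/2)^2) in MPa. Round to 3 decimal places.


Area = pi * (10/2)^2 = 78.5398 mm^2
Stress = 11.8*1000 / 78.5398
= 150.242 MPa

150.242


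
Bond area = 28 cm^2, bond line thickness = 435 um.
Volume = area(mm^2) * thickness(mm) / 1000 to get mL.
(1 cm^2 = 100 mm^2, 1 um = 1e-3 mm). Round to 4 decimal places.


area_mm2 = 28 * 100 = 2800
blt_mm = 435 * 1e-3 = 0.435
vol_mm3 = 2800 * 0.435 = 1218.0
vol_mL = 1218.0 / 1000 = 1.2180 mL

1.2180


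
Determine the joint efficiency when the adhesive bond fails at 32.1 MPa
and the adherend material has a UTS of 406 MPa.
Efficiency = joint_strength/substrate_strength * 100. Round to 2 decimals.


Joint efficiency = 32.1 / 406 * 100
= 7.91%

7.91


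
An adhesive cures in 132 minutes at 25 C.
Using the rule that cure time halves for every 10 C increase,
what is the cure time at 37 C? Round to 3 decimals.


Factor = 2^((37 - 25) / 10) = 2.2974
Cure time = 132 / 2.2974
= 57.456 minutes

57.456


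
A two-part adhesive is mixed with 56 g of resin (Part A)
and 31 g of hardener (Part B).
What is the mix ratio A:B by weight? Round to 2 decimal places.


Mix ratio = mass_A / mass_B
= 56 / 31
= 1.81

1.81


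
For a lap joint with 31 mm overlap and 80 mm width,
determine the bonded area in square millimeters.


Area = 31 * 80 = 2480 mm^2

2480


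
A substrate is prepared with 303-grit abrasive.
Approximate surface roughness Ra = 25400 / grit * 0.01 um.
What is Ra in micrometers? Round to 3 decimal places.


Ra = 25400 / 303 * 0.01 = 0.838 um

0.838


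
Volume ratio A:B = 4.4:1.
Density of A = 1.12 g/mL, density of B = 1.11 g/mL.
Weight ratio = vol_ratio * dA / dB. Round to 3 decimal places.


Wt ratio = 4.4 * 1.12 / 1.11
= 4.440

4.440


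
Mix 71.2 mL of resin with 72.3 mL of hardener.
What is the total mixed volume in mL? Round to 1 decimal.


Total = 71.2 + 72.3 = 143.5 mL

143.5


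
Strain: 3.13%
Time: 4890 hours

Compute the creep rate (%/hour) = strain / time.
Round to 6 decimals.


Creep rate = 3.13 / 4890
= 0.000640 %/h

0.000640


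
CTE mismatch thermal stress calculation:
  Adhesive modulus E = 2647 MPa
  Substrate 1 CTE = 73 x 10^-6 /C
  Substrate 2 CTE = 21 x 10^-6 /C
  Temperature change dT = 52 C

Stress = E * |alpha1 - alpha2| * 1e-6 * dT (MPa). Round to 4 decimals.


delta_alpha = |73 - 21| = 52 x 10^-6/C
Stress = 2647 * 52e-6 * 52
= 7.1575 MPa

7.1575
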